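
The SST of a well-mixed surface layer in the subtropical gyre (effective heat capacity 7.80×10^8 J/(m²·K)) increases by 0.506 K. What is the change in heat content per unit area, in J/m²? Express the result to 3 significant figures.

Areal heat capacity C = 7.80×10^8 J/(m²·K) (given).
ΔQ = C ΔT = 7.80×10^8 × 0.506 = 3.95×10^8 J/m².

3.95×10^8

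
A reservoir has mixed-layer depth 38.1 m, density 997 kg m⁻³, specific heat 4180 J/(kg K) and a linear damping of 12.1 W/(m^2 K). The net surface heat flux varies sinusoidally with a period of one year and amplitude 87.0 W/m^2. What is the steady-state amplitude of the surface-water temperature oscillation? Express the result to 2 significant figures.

2.6 K

Areal heat capacity C = ρ c_p D = 997 × 4180 × 38.1 = 1.59×10^8 J m⁻² K⁻¹.
Angular frequency ω = 2π / T = 2π / 3.15×10^7 s = 1.99×10^-7 s⁻¹.
√((Cω)² + λ²) = √((31.6)² + 12.1²) = 33.9 W/(m²·K).
Amplitude A = F₀ / √((Cω)²+λ²) = 87.0 / 33.9 = 2.57 K.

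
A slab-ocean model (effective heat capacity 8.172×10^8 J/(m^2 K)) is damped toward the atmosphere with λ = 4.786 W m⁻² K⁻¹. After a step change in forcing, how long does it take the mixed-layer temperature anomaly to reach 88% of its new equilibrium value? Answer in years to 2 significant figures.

11 years

Areal heat capacity C = 8.172×10^8 J/(m^2 K) (given).
τ = C / λ = 8.17×10^8 / 4.786 = 1.71×10^8 s.
Fraction reached: 1 − e^(−t/τ) = 0.88 ⇒ t = −τ ln(1 − 0.88) = τ × 2.12.
t = 3.62×10^8 s = 11.5 years.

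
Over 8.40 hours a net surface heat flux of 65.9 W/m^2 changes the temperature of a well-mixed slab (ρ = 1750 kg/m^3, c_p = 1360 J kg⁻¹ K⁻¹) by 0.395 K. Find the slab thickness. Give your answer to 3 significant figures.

Heat input Q = F Δt = 65.9 × 30200 s = 1.99×10^6 J/m².
Required areal heat capacity C = Q / ΔT = 5.05×10^6 J/(m²·K).
Depth D = C / (ρ c_p) = 5.05×10^6 / (1750 × 1360) = 2.12 m.

2.12 m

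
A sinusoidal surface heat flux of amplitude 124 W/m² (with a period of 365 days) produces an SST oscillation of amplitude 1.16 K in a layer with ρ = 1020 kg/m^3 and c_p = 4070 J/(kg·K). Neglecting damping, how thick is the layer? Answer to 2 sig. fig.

130 m

ω = 2π / 3.15×10^7 s = 1.99×10^-7 s⁻¹.
Required C = F₀ / (A ω) = 124 / (1.16 × 1.99×10^-7) = 5.37×10^8 J/(m²·K).
D = C / (ρ c_p) = 5.37×10^8 / (1020 × 4070) = 129 m.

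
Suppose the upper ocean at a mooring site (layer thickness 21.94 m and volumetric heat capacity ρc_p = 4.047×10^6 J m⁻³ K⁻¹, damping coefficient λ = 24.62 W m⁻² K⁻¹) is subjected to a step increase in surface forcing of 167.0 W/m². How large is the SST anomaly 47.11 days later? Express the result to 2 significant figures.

4.6 K

Areal heat capacity C = ρc_p × D = 4.047×10^6 × 21.94 = 8.88×10^7 J m⁻² K⁻¹.
τ = C / λ = 8.88×10^7 / 24.62 = 3.61×10^6 s.
Equilibrium anomaly ΔT_eq = F / λ = 167.0 / 24.62 = 6.78 K.
t = 47.11 days = 4.07×10^6 s, so t/τ = 1.13.
ΔT(t) = ΔT_eq (1 − e^(−t/τ)) = 6.78 × (1 − e^−1.13) = 4.59 K.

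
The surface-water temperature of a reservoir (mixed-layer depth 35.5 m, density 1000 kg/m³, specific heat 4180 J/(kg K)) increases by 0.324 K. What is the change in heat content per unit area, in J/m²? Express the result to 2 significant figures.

Areal heat capacity C = ρ c_p D = 1000 × 4180 × 35.5 = 1.48×10^8 J/(m²·K).
ΔQ = C ΔT = 1.48×10^8 × 0.324 = 4.81×10^7 J/m².

4.8×10^7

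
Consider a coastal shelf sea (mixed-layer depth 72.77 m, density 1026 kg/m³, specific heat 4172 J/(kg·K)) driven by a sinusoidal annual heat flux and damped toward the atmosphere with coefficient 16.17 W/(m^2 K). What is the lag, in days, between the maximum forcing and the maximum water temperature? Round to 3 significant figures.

76.4 days

Areal heat capacity C = ρ c_p D = 1026 × 4172 × 72.77 = 3.11×10^8 J/(m^2 K).
ω = 2π / 3.15×10^7 s = 1.99×10^-7 s⁻¹.
Phase lag φ = arctan(Cω/λ) = arctan(62.1/16.17) = 1.32 rad.
Time lag = φ / ω = 1.32 / 1.99×10^-7 = 6.60×10^6 s = 76.4 days.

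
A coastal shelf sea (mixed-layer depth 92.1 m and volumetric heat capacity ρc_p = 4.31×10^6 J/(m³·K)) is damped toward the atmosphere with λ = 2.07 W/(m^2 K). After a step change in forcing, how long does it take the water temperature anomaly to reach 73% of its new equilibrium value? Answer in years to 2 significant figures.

Areal heat capacity C = ρc_p × D = 4.31×10^6 × 92.1 = 3.97×10^8 J m⁻² K⁻¹.
τ = C / λ = 3.97×10^8 / 2.07 = 1.92×10^8 s.
Fraction reached: 1 − e^(−t/τ) = 0.73 ⇒ t = −τ ln(1 − 0.73) = τ × 1.31.
t = 2.51×10^8 s = 7.96 years.

8.0 years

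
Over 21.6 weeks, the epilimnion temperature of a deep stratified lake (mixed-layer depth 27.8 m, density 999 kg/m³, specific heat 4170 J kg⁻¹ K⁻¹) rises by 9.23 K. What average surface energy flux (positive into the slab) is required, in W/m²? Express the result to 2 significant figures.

82

Areal heat capacity C = ρ c_p D = 999 × 4170 × 27.8 = 1.16×10^8 J/(m²·K).
Required heat per unit area: Q = C ΔT = 1.16×10^8 × 9.23 = 1.07×10^9 J/m².
Flux F = Q / Δt = 1.07×10^9 / 1.31×10^7 s = 81.8 W/m².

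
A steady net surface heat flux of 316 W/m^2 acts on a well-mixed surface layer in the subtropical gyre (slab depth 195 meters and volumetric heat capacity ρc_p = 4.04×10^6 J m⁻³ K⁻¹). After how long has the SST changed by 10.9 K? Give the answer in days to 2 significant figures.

310 days

Areal heat capacity C = ρc_p × D = 4.04×10^6 × 195 = 7.88×10^8 J m⁻² K⁻¹.
Time required: Δt = C ΔT / F = 7.88×10^8 × 10.9 / 316 = 2.72×10^7 s.
In days: 2.72×10^7 s / (86400 s/day) = 315 days.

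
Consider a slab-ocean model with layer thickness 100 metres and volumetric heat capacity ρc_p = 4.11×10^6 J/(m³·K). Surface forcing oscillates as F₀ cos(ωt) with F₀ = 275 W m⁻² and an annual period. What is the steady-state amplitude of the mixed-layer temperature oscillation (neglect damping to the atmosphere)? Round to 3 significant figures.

3.36 K

Areal heat capacity C = ρc_p × D = 4.11×10^6 × 100 = 4.11×10^8 J/(m²·K).
Angular frequency ω = 2π / T = 2π / 3.15×10^7 s = 1.99×10^-7 s⁻¹.
Cω = 4.11×10^8 × 1.99×10^-7 = 81.9 W/(m²·K).
Amplitude A = F₀ / (Cω) = 275 / 81.9 = 3.36 K.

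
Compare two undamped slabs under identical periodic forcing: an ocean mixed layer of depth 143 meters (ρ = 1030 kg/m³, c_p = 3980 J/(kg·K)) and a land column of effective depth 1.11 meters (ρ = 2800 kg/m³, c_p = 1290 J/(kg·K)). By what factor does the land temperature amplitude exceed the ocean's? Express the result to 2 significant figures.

C_ocean = 1030 × 3980 × 143 = 5.86×10^8 J/(m²·K).
C_land = 2800 × 1290 × 1.11 = 4.01×10^6 J/(m²·K).
Undamped amplitude ∝ 1/C, so A_land/A_ocean = C_ocean/C_land = 146.

150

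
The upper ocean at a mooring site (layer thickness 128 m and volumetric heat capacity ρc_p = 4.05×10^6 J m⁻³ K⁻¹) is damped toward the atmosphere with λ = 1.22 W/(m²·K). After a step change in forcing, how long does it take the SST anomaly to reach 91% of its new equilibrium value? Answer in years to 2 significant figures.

32 years

Areal heat capacity C = ρc_p × D = 4.05×10^6 × 128 = 5.18×10^8 J/(m²·K).
τ = C / λ = 5.18×10^8 / 1.22 = 4.25×10^8 s.
Fraction reached: 1 − e^(−t/τ) = 0.91 ⇒ t = −τ ln(1 − 0.91) = τ × 2.41.
t = 1.02×10^9 s = 32.4 years.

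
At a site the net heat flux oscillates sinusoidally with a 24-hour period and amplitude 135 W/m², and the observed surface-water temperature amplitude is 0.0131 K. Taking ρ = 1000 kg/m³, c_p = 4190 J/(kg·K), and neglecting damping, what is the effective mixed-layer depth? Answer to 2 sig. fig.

ω = 2π / 86400 s = 7.27×10^-5 s⁻¹.
Required C = F₀ / (A ω) = 135 / (0.0131 × 7.27×10^-5) = 1.42×10^8 J/(m²·K).
D = C / (ρ c_p) = 1.42×10^8 / (1000 × 4190) = 33.8 m.

34 m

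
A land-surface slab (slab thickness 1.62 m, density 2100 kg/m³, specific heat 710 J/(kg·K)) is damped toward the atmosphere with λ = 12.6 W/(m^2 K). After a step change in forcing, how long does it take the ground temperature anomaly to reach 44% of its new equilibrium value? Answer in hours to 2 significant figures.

31 hours

Areal heat capacity C = ρ c_p D = 2100 × 710 × 1.62 = 2.42×10^6 J m⁻² K⁻¹.
τ = C / λ = 2.42×10^6 / 12.6 = 1.92×10^5 s.
Fraction reached: 1 − e^(−t/τ) = 0.44 ⇒ t = −τ ln(1 − 0.44) = τ × 0.580.
t = 1.11×10^5 s = 30.9 hours.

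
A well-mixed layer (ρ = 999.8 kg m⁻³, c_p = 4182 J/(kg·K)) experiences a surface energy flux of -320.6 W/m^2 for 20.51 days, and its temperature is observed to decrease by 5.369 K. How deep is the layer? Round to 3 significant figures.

Heat input Q = F Δt = -320.6 × 1.77×10^6 s = -5.68×10^8 J/m².
Required areal heat capacity C = Q / ΔT = 1.06×10^8 J/(m²·K).
Depth D = C / (ρ c_p) = 1.06×10^8 / (999.8 × 4182) = 25.3 m.

25.3 m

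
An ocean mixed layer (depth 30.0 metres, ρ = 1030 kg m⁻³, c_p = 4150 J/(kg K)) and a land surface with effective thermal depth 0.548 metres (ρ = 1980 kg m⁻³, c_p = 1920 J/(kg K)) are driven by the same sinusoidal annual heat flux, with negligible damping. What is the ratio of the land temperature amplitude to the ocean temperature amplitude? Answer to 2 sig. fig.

62

C_ocean = 1030 × 4150 × 30.0 = 1.28×10^8 J/(m²·K).
C_land = 1980 × 1920 × 0.548 = 2.08×10^6 J/(m²·K).
Undamped amplitude ∝ 1/C, so A_land/A_ocean = C_ocean/C_land = 61.6.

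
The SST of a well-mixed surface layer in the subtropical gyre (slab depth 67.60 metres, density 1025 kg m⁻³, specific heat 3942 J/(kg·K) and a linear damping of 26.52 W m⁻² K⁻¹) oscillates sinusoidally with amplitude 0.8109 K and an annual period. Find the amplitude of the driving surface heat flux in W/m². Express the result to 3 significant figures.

Areal heat capacity C = ρ c_p D = 1025 × 3942 × 67.60 = 2.73×10^8 J/(m^2 K).
ω = 2π / 3.15×10^7 s = 1.99×10^-7 s⁻¹.
√((Cω)² + λ²) = √((54.4)² + 26.52²) = 60.5 W/(m²·K).
F₀ = A × √((Cω)²+λ²) = 0.8109 × 60.5 = 49.1 W/m².

49.1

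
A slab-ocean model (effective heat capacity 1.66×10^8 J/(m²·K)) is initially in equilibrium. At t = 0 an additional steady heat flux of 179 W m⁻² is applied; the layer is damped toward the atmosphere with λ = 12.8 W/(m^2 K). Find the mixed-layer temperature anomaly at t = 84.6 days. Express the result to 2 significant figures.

Areal heat capacity C = 1.66×10^8 J/(m²·K) (given).
τ = C / λ = 1.66×10^8 / 12.8 = 1.30×10^7 s.
Equilibrium anomaly ΔT_eq = F / λ = 179 / 12.8 = 14.0 K.
t = 84.6 days = 7.31×10^6 s, so t/τ = 0.564.
ΔT(t) = ΔT_eq (1 − e^(−t/τ)) = 14.0 × (1 − e^−0.564) = 6.03 K.

6.0 K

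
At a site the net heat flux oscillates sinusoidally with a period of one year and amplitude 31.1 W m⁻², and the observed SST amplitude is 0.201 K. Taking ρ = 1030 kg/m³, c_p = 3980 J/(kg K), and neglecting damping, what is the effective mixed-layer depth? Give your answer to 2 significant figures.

ω = 2π / 3.15×10^7 s = 1.99×10^-7 s⁻¹.
Required C = F₀ / (A ω) = 31.1 / (0.201 × 1.99×10^-7) = 7.77×10^8 J/(m²·K).
D = C / (ρ c_p) = 7.77×10^8 / (1030 × 3980) = 189 m.

190 m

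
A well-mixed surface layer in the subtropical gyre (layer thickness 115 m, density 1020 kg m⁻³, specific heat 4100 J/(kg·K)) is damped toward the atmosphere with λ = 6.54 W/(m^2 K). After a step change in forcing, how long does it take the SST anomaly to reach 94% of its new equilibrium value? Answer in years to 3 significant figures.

Areal heat capacity C = ρ c_p D = 1020 × 4100 × 115 = 4.81×10^8 J/(m²·K).
τ = C / λ = 4.81×10^8 / 6.54 = 7.35×10^7 s.
Fraction reached: 1 − e^(−t/τ) = 0.94 ⇒ t = −τ ln(1 − 0.94) = τ × 2.81.
t = 2.07×10^8 s = 6.56 years.

6.56 years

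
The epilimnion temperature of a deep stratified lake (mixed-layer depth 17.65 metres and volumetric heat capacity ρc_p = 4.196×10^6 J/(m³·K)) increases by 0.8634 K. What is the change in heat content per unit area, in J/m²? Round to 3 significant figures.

6.39×10^7

Areal heat capacity C = ρc_p × D = 4.196×10^6 × 17.65 = 7.41×10^7 J/(m^2 K).
ΔQ = C ΔT = 7.41×10^7 × 0.8634 = 6.39×10^7 J/m².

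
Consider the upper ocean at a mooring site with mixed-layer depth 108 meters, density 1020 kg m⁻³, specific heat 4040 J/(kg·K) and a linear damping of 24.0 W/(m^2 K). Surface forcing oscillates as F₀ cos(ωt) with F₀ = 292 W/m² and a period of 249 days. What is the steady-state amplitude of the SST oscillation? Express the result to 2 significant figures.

2.2 K

Areal heat capacity C = ρ c_p D = 1020 × 4040 × 108 = 4.45×10^8 J/(m^2 K).
Angular frequency ω = 2π / T = 2π / 2.15×10^7 s = 2.92×10^-7 s⁻¹.
√((Cω)² + λ²) = √((130)² + 24.0²) = 132 W/(m²·K).
Amplitude A = F₀ / √((Cω)²+λ²) = 292 / 132 = 2.21 K.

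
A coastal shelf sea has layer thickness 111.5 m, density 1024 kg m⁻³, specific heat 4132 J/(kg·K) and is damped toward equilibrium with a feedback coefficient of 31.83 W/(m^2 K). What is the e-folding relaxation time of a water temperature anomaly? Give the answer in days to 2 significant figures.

Areal heat capacity C = ρ c_p D = 1024 × 4132 × 111.5 = 4.72×10^8 J m⁻² K⁻¹.
Relaxation time τ = C / λ = 4.72×10^8 / 31.83 = 1.48×10^7 s.
In days: 1.48×10^7 s / (86400 s/day) = 172 days.

170 days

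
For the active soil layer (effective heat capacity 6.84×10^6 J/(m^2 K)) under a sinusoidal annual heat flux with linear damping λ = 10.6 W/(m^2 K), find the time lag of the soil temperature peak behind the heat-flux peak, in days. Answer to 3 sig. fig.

Areal heat capacity C = 6.84×10^6 J/(m^2 K) (given).
ω = 2π / 3.15×10^7 s = 1.99×10^-7 s⁻¹.
Phase lag φ = arctan(Cω/λ) = arctan(1.36/10.6) = 0.128 rad.
Time lag = φ / ω = 0.128 / 1.99×10^-7 = 6.42×10^5 s = 7.43 days.

7.43 days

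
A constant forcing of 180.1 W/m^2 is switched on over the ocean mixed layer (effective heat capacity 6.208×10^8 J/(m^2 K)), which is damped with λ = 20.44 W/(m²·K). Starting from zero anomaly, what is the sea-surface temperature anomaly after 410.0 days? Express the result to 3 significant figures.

6.07 K

Areal heat capacity C = 6.208×10^8 J/(m^2 K) (given).
τ = C / λ = 6.21×10^8 / 20.44 = 3.04×10^7 s.
Equilibrium anomaly ΔT_eq = F / λ = 180.1 / 20.44 = 8.81 K.
t = 410.0 days = 3.54×10^7 s, so t/τ = 1.17.
ΔT(t) = ΔT_eq (1 − e^(−t/τ)) = 8.81 × (1 − e^−1.17) = 6.07 K.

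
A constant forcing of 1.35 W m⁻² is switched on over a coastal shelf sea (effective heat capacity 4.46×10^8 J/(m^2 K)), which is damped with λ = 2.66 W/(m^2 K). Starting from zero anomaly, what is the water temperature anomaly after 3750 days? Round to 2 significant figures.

0.43 K

Areal heat capacity C = 4.46×10^8 J/(m^2 K) (given).
τ = C / λ = 4.46×10^8 / 2.66 = 1.68×10^8 s.
Equilibrium anomaly ΔT_eq = F / λ = 1.35 / 2.66 = 0.508 K.
t = 3750 days = 3.24×10^8 s, so t/τ = 1.93.
ΔT(t) = ΔT_eq (1 − e^(−t/τ)) = 0.508 × (1 − e^−1.93) = 0.434 K.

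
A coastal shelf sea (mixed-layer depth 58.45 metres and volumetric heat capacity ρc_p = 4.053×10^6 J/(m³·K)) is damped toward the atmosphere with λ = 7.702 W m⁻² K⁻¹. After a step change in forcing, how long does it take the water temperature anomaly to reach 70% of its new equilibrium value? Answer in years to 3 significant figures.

Areal heat capacity C = ρc_p × D = 4.053×10^6 × 58.45 = 2.37×10^8 J/(m²·K).
τ = C / λ = 2.37×10^8 / 7.702 = 3.08×10^7 s.
Fraction reached: 1 − e^(−t/τ) = 0.70 ⇒ t = −τ ln(1 − 0.70) = τ × 1.20.
t = 3.70×10^7 s = 1.17 years.

1.17 years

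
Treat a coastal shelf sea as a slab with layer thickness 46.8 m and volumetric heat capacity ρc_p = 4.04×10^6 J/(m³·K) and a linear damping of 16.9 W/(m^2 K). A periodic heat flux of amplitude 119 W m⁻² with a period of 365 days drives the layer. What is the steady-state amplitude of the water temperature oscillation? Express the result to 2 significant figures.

2.9 K

Areal heat capacity C = ρc_p × D = 4.04×10^6 × 46.8 = 1.89×10^8 J m⁻² K⁻¹.
Angular frequency ω = 2π / T = 2π / 3.15×10^7 s = 1.99×10^-7 s⁻¹.
√((Cω)² + λ²) = √((37.7)² + 16.9²) = 41.3 W/(m²·K).
Amplitude A = F₀ / √((Cω)²+λ²) = 119 / 41.3 = 2.88 K.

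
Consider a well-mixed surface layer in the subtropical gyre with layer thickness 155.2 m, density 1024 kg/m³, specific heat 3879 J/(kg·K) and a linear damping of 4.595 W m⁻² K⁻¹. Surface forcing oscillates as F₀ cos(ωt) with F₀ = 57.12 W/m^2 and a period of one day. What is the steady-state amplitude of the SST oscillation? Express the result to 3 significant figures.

0.00127 K

Areal heat capacity C = ρ c_p D = 1024 × 3879 × 155.2 = 6.16×10^8 J/(m²·K).
Angular frequency ω = 2π / T = 2π / 86400 s = 7.27×10^-5 s⁻¹.
√((Cω)² + λ²) = √((44800)² + 4.595²) = 44800 W/(m²·K).
Amplitude A = F₀ / √((Cω)²+λ²) = 57.12 / 44800 = 0.00127 K.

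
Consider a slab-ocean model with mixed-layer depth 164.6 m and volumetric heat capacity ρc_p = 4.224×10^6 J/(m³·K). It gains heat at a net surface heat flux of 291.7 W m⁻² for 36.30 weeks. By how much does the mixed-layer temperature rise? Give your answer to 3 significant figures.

9.21 K

Areal heat capacity C = ρc_p × D = 4.224×10^6 × 164.6 = 6.95×10^8 J/(m²·K).
Net heat input Q = F Δt = 291.7 × (36.30 weeks × 6.048×10^5 s/week) = 6.40×10^9 J/m².
ΔT = Q / C = 6.40×10^9 / 6.95×10^8 = 9.21 K.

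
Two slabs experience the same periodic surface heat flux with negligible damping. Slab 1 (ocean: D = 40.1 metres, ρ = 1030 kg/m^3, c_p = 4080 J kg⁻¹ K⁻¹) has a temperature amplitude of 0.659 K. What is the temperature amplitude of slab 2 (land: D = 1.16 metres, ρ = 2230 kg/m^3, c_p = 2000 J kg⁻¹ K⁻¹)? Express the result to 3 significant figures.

C_ocean = 1.69×10^8 J/(m²·K); C_land = 5.17×10^6 J/(m²·K).
A ∝ 1/C ⇒ A_land = A_ocean × C_ocean/C_land = 0.659 × 32.6 = 21.5 K.

21.5 K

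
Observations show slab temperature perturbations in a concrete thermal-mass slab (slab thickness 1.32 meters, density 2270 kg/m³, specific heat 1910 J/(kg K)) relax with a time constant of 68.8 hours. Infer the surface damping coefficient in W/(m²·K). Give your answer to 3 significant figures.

23.1

Areal heat capacity C = ρ c_p D = 2270 × 1910 × 1.32 = 5.72×10^6 J m⁻² K⁻¹.
τ = 68.8 hours = 2.48×10^5 s.
λ = C / τ = 5.72×10^6 / 2.48×10^5 = 23.1 W/(m²·K).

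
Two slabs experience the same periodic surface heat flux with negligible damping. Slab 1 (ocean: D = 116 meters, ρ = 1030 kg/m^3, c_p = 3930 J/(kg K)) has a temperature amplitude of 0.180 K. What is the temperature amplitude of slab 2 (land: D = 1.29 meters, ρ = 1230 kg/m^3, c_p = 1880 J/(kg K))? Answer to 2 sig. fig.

28 K

C_ocean = 4.70×10^8 J/(m²·K); C_land = 2.98×10^6 J/(m²·K).
A ∝ 1/C ⇒ A_land = A_ocean × C_ocean/C_land = 0.180 × 157 = 28.3 K.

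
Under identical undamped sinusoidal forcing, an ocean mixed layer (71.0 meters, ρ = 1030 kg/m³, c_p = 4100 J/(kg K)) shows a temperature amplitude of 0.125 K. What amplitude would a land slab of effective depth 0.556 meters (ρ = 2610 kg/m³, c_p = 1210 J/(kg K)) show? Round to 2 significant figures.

C_ocean = 3.00×10^8 J/(m²·K); C_land = 1.76×10^6 J/(m²·K).
A ∝ 1/C ⇒ A_land = A_ocean × C_ocean/C_land = 0.125 × 171 = 21.3 K.

21 K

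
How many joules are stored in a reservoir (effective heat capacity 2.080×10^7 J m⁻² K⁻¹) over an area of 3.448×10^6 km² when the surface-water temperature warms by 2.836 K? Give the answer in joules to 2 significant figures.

Areal heat capacity C = 2.080×10^7 J m⁻² K⁻¹ (given).
Heat per unit area: q = C ΔT = 2.08×10^7 × 2.836 = 5.90×10^7 J/m².
Total heat: Q = q × A = 5.90×10^7 × (3.448×10^6 × 10⁶ m²) = 2.03×10^20 J.

2.0×10^20 J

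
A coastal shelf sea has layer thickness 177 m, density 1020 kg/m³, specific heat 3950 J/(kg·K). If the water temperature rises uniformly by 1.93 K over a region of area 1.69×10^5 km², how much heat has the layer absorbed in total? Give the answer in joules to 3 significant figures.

2.33×10^20 J

Areal heat capacity C = ρ c_p D = 1020 × 3950 × 177 = 7.13×10^8 J m⁻² K⁻¹.
Heat per unit area: q = C ΔT = 7.13×10^8 × 1.93 = 1.38×10^9 J/m².
Total heat: Q = q × A = 1.38×10^9 × (1.69×10^5 × 10⁶ m²) = 2.33×10^20 J.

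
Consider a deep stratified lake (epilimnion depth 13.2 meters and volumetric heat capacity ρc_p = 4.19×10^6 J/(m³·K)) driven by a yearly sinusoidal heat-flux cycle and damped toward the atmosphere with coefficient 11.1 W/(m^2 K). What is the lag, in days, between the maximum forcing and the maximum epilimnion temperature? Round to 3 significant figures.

45.4 days

Areal heat capacity C = ρc_p × D = 4.19×10^6 × 13.2 = 5.53×10^7 J m⁻² K⁻¹.
ω = 2π / 3.15×10^7 s = 1.99×10^-7 s⁻¹.
Phase lag φ = arctan(Cω/λ) = arctan(11.0/11.1) = 0.782 rad.
Time lag = φ / ω = 0.782 / 1.99×10^-7 = 3.92×10^6 s = 45.4 days.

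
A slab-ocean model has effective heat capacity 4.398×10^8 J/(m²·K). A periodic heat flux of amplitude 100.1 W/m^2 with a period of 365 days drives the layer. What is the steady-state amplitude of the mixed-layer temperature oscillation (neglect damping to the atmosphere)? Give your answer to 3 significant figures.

1.14 K

Areal heat capacity C = 4.398×10^8 J/(m²·K) (given).
Angular frequency ω = 2π / T = 2π / 3.15×10^7 s = 1.99×10^-7 s⁻¹.
Cω = 4.40×10^8 × 1.99×10^-7 = 87.6 W/(m²·K).
Amplitude A = F₀ / (Cω) = 100.1 / 87.6 = 1.14 K.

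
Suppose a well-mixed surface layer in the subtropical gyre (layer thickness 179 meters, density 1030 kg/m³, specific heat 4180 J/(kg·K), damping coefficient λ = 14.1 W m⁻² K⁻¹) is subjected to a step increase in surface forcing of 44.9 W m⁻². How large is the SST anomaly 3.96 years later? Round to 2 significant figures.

2.9 K

Areal heat capacity C = ρ c_p D = 1030 × 4180 × 179 = 7.71×10^8 J/(m^2 K).
τ = C / λ = 7.71×10^8 / 14.1 = 5.47×10^7 s.
Equilibrium anomaly ΔT_eq = F / λ = 44.9 / 14.1 = 3.18 K.
t = 3.96 years = 1.25×10^8 s, so t/τ = 2.29.
ΔT(t) = ΔT_eq (1 − e^(−t/τ)) = 3.18 × (1 − e^−2.29) = 2.86 K.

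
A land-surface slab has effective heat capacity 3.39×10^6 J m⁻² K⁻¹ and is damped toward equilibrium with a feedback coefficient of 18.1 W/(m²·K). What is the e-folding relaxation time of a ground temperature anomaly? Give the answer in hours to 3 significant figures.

Areal heat capacity C = 3.39×10^6 J m⁻² K⁻¹ (given).
Relaxation time τ = C / λ = 3.39×10^6 / 18.1 = 1.87×10^5 s.
In hours: 1.87×10^5 s / (3600 s/hour) = 52.0 hours.

52.0 hours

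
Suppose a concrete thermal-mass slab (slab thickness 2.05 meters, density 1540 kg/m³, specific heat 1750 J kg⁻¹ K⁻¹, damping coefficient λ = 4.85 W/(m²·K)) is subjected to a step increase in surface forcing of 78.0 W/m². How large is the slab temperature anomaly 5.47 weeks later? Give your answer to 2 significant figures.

15 K

Areal heat capacity C = ρ c_p D = 1540 × 1750 × 2.05 = 5.52×10^6 J/(m^2 K).
τ = C / λ = 5.52×10^6 / 4.85 = 1.14×10^6 s.
Equilibrium anomaly ΔT_eq = F / λ = 78.0 / 4.85 = 16.1 K.
t = 5.47 weeks = 3.31×10^6 s, so t/τ = 2.90.
ΔT(t) = ΔT_eq (1 − e^(−t/τ)) = 16.1 × (1 − e^−2.90) = 15.2 K.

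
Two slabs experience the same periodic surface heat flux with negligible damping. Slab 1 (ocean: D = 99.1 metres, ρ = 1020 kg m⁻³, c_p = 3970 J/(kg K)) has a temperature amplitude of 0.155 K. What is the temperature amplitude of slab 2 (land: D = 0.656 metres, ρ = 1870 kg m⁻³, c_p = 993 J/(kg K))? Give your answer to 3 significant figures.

51.1 K

C_ocean = 4.01×10^8 J/(m²·K); C_land = 1.22×10^6 J/(m²·K).
A ∝ 1/C ⇒ A_land = A_ocean × C_ocean/C_land = 0.155 × 329 = 51.1 K.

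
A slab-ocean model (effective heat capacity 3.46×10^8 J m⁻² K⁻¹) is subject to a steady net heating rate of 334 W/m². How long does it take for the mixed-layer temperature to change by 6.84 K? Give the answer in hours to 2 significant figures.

Areal heat capacity C = 3.46×10^8 J m⁻² K⁻¹ (given).
Time required: Δt = C ΔT / F = 3.46×10^8 × 6.84 / 334 = 7.09×10^6 s.
In hours: 7.09×10^6 s / (3600 s/hour) = 1970 hours.

2000 hours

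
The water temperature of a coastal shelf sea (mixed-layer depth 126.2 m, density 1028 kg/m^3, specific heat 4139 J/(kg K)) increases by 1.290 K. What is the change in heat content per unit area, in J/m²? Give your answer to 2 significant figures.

6.9×10^8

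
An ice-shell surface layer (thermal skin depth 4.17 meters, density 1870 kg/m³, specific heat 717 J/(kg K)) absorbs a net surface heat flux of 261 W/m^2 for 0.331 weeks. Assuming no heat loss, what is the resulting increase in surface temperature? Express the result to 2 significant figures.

9.3 K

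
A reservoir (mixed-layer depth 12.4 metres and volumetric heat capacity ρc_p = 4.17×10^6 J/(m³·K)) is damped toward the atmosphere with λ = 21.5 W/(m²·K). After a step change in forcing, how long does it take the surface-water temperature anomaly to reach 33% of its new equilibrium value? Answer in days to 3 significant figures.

Areal heat capacity C = ρc_p × D = 4.17×10^6 × 12.4 = 5.17×10^7 J/(m^2 K).
τ = C / λ = 5.17×10^7 / 21.5 = 2.41×10^6 s.
Fraction reached: 1 − e^(−t/τ) = 0.33 ⇒ t = −τ ln(1 − 0.33) = τ × 0.400.
t = 9.63×10^5 s = 11.1 days.

11.1 days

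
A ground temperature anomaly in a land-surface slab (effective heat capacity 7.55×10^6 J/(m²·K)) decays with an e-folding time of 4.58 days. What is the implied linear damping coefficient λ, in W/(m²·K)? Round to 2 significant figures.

Areal heat capacity C = 7.55×10^6 J/(m²·K) (given).
τ = 4.58 days = 3.96×10^5 s.
λ = C / τ = 7.55×10^6 / 3.96×10^5 = 19.1 W/(m²·K).

19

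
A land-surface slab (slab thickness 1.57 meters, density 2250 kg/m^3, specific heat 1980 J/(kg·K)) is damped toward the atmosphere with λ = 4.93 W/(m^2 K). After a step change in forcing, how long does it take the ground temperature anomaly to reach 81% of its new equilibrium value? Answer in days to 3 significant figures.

27.3 days

Areal heat capacity C = ρ c_p D = 2250 × 1980 × 1.57 = 6.99×10^6 J m⁻² K⁻¹.
τ = C / λ = 6.99×10^6 / 4.93 = 1.42×10^6 s.
Fraction reached: 1 − e^(−t/τ) = 0.81 ⇒ t = −τ ln(1 − 0.81) = τ × 1.66.
t = 2.36×10^6 s = 27.3 days.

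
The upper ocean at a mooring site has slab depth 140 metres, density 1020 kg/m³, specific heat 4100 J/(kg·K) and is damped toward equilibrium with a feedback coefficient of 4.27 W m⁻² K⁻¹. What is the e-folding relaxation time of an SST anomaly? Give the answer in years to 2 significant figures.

Areal heat capacity C = ρ c_p D = 1020 × 4100 × 140 = 5.85×10^8 J/(m²·K).
Relaxation time τ = C / λ = 5.85×10^8 / 4.27 = 1.37×10^8 s.
In years: 1.37×10^8 s / (3.156×10^7 s/year) = 4.34 years.

4.3 years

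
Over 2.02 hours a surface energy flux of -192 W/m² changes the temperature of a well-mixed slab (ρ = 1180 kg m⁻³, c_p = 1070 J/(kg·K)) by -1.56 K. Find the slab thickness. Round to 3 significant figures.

0.709 m

Heat input Q = F Δt = -192 × 7270 s = -1.40×10^6 J/m².
Required areal heat capacity C = Q / ΔT = 8.95×10^5 J/(m²·K).
Depth D = C / (ρ c_p) = 8.95×10^5 / (1180 × 1070) = 0.709 m.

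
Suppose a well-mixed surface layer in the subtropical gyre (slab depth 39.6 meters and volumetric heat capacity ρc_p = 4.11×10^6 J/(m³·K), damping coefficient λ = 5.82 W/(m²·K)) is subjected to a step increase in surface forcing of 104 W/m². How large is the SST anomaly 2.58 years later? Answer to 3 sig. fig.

Areal heat capacity C = ρc_p × D = 4.11×10^6 × 39.6 = 1.63×10^8 J m⁻² K⁻¹.
τ = C / λ = 1.63×10^8 / 5.82 = 2.80×10^7 s.
Equilibrium anomaly ΔT_eq = F / λ = 104 / 5.82 = 17.9 K.
t = 2.58 years = 8.14×10^7 s, so t/τ = 2.91.
ΔT(t) = ΔT_eq (1 − e^(−t/τ)) = 17.9 × (1 − e^−2.91) = 16.9 K.

16.9 K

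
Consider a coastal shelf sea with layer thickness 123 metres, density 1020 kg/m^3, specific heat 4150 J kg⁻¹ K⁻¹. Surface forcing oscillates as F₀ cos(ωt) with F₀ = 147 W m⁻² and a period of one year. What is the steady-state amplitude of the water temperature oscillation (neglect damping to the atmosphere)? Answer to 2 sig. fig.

1.4 K

Areal heat capacity C = ρ c_p D = 1020 × 4150 × 123 = 5.21×10^8 J m⁻² K⁻¹.
Angular frequency ω = 2π / T = 2π / 3.15×10^7 s = 1.99×10^-7 s⁻¹.
Cω = 5.21×10^8 × 1.99×10^-7 = 104 W/(m²·K).
Amplitude A = F₀ / (Cω) = 147 / 104 = 1.42 K.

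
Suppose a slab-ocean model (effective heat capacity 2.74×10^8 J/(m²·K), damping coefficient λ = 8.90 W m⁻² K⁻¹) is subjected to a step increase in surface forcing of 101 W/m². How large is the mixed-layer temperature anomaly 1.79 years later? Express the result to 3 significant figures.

Areal heat capacity C = 2.74×10^8 J/(m²·K) (given).
τ = C / λ = 2.74×10^8 / 8.90 = 3.08×10^7 s.
Equilibrium anomaly ΔT_eq = F / λ = 101 / 8.90 = 11.3 K.
t = 1.79 years = 5.65×10^7 s, so t/τ = 1.83.
ΔT(t) = ΔT_eq (1 − e^(−t/τ)) = 11.3 × (1 − e^−1.83) = 9.54 K.

9.54 K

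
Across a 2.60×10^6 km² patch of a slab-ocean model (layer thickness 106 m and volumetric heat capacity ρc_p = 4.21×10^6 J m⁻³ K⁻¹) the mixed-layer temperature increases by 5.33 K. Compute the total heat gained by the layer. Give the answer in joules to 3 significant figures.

6.18×10^21 J

Areal heat capacity C = ρc_p × D = 4.21×10^6 × 106 = 4.46×10^8 J/(m²·K).
Heat per unit area: q = C ΔT = 4.46×10^8 × 5.33 = 2.38×10^9 J/m².
Total heat: Q = q × A = 2.38×10^9 × (2.60×10^6 × 10⁶ m²) = 6.18×10^21 J.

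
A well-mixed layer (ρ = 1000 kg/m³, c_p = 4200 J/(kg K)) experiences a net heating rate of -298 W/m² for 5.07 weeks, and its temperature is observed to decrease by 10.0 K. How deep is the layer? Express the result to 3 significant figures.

Heat input Q = F Δt = -298 × 3.07×10^6 s = -9.14×10^8 J/m².
Required areal heat capacity C = Q / ΔT = 9.14×10^7 J/(m²·K).
Depth D = C / (ρ c_p) = 9.14×10^7 / (1000 × 4200) = 21.8 m.

21.8 m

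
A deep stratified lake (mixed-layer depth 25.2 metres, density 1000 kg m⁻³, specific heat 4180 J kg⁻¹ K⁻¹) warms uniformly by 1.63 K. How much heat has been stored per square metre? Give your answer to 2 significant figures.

1.7×10^8

Areal heat capacity C = ρ c_p D = 1000 × 4180 × 25.2 = 1.05×10^8 J/(m²·K).
ΔQ = C ΔT = 1.05×10^8 × 1.63 = 1.72×10^8 J/m².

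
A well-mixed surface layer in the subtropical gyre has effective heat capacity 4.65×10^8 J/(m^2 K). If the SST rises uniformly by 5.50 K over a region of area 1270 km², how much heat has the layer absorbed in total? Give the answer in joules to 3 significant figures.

Areal heat capacity C = 4.65×10^8 J/(m^2 K) (given).
Heat per unit area: q = C ΔT = 4.65×10^8 × 5.50 = 2.56×10^9 J/m².
Total heat: Q = q × A = 2.56×10^9 × (1270 × 10⁶ m²) = 3.25×10^18 J.

3.25×10^18 J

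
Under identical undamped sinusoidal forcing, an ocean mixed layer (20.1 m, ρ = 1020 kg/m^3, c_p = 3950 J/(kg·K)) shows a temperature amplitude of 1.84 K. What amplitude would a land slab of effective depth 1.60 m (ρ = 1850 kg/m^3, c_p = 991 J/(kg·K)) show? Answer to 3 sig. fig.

C_ocean = 8.10×10^7 J/(m²·K); C_land = 2.93×10^6 J/(m²·K).
A ∝ 1/C ⇒ A_land = A_ocean × C_ocean/C_land = 1.84 × 27.6 = 50.8 K.

50.8 K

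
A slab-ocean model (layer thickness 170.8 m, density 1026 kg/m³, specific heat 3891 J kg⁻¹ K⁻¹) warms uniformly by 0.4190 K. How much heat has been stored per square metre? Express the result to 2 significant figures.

2.9×10^8

Areal heat capacity C = ρ c_p D = 1026 × 3891 × 170.8 = 6.82×10^8 J m⁻² K⁻¹.
ΔQ = C ΔT = 6.82×10^8 × 0.4190 = 2.86×10^8 J/m².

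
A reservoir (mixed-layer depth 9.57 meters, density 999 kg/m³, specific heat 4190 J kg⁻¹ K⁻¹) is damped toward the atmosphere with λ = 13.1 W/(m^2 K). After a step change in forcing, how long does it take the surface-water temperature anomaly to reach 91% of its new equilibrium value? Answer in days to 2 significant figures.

85 days

Areal heat capacity C = ρ c_p D = 999 × 4190 × 9.57 = 4.01×10^7 J m⁻² K⁻¹.
τ = C / λ = 4.01×10^7 / 13.1 = 3.06×10^6 s.
Fraction reached: 1 − e^(−t/τ) = 0.91 ⇒ t = −τ ln(1 − 0.91) = τ × 2.41.
t = 7.36×10^6 s = 85.2 days.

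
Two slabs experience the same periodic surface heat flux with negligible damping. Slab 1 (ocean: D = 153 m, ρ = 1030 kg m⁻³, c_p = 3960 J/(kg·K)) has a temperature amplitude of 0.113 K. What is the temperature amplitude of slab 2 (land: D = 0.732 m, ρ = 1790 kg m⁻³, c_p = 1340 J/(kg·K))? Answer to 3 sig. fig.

40.2 K

C_ocean = 6.24×10^8 J/(m²·K); C_land = 1.76×10^6 J/(m²·K).
A ∝ 1/C ⇒ A_land = A_ocean × C_ocean/C_land = 0.113 × 355 = 40.2 K.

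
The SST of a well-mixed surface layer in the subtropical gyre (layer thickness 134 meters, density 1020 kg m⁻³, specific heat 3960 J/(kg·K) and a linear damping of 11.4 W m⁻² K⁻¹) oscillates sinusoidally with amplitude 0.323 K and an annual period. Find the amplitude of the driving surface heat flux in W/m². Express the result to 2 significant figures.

Areal heat capacity C = ρ c_p D = 1020 × 3960 × 134 = 5.41×10^8 J/(m²·K).
ω = 2π / 3.15×10^7 s = 1.99×10^-7 s⁻¹.
√((Cω)² + λ²) = √((108)² + 11.4²) = 108 W/(m²·K).
F₀ = A × √((Cω)²+λ²) = 0.323 × 108 = 35.0 W/m².

35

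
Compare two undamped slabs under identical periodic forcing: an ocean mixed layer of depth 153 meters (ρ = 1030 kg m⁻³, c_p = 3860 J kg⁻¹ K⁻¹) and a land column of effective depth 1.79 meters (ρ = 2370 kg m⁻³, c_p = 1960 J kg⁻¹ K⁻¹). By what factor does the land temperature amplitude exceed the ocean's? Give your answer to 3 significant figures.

73.2

C_ocean = 1030 × 3860 × 153 = 6.08×10^8 J/(m²·K).
C_land = 2370 × 1960 × 1.79 = 8.31×10^6 J/(m²·K).
Undamped amplitude ∝ 1/C, so A_land/A_ocean = C_ocean/C_land = 73.2.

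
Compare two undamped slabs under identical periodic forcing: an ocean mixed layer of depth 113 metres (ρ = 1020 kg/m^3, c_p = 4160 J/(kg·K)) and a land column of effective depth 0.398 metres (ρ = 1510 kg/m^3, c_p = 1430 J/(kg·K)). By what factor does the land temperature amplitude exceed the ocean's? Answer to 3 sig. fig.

C_ocean = 1020 × 4160 × 113 = 4.79×10^8 J/(m²·K).
C_land = 1510 × 1430 × 0.398 = 8.59×10^5 J/(m²·K).
Undamped amplitude ∝ 1/C, so A_land/A_ocean = C_ocean/C_land = 558.

558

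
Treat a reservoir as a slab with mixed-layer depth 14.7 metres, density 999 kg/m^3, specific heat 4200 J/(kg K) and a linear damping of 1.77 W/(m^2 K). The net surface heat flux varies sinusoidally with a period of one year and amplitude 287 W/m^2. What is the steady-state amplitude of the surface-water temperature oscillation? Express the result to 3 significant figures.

23.1 K

Areal heat capacity C = ρ c_p D = 999 × 4200 × 14.7 = 6.17×10^7 J m⁻² K⁻¹.
Angular frequency ω = 2π / T = 2π / 3.15×10^7 s = 1.99×10^-7 s⁻¹.
√((Cω)² + λ²) = √((12.3)² + 1.77²) = 12.4 W/(m²·K).
Amplitude A = F₀ / √((Cω)²+λ²) = 287 / 12.4 = 23.1 K.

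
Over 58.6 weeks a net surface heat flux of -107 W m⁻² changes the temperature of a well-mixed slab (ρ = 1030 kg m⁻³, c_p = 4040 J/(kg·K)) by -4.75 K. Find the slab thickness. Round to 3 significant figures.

192 m

Heat input Q = F Δt = -107 × 3.54×10^7 s = -3.79×10^9 J/m².
Required areal heat capacity C = Q / ΔT = 7.98×10^8 J/(m²·K).
Depth D = C / (ρ c_p) = 7.98×10^8 / (1030 × 4040) = 192 m.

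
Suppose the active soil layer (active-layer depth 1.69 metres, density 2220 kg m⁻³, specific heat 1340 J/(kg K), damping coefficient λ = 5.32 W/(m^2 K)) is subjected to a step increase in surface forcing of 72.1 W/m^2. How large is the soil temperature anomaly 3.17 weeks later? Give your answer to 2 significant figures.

12 K

Areal heat capacity C = ρ c_p D = 2220 × 1340 × 1.69 = 5.03×10^6 J/(m^2 K).
τ = C / λ = 5.03×10^6 / 5.32 = 9.45×10^5 s.
Equilibrium anomaly ΔT_eq = F / λ = 72.1 / 5.32 = 13.6 K.
t = 3.17 weeks = 1.92×10^6 s, so t/τ = 2.03.
ΔT(t) = ΔT_eq (1 − e^(−t/τ)) = 13.6 × (1 − e^−2.03) = 11.8 K.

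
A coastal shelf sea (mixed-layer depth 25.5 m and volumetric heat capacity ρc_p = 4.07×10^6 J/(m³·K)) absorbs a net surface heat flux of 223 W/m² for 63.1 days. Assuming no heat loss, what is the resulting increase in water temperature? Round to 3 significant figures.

Areal heat capacity C = ρc_p × D = 4.07×10^6 × 25.5 = 1.04×10^8 J m⁻² K⁻¹.
Net heat input Q = F Δt = 223 × (63.1 days × 86400 s/day) = 1.22×10^9 J/m².
ΔT = Q / C = 1.22×10^9 / 1.04×10^8 = 11.7 K.

11.7 K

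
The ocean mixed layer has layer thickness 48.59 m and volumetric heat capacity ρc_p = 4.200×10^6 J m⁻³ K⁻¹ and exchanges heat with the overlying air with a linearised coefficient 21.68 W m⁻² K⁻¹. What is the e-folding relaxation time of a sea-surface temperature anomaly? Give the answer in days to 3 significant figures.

Areal heat capacity C = ρc_p × D = 4.200×10^6 × 48.59 = 2.04×10^8 J/(m²·K).
Relaxation time τ = C / λ = 2.04×10^8 / 21.68 = 9.41×10^6 s.
In days: 9.41×10^6 s / (86400 s/day) = 109 days.

109 days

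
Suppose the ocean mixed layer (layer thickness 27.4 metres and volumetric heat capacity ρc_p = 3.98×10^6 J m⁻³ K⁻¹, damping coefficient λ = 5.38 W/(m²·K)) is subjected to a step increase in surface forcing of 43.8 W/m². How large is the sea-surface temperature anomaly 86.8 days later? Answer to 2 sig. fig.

2.5 K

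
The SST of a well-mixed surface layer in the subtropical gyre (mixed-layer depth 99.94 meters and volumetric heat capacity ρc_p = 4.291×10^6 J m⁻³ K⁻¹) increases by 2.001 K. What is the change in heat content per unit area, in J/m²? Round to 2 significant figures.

Areal heat capacity C = ρc_p × D = 4.291×10^6 × 99.94 = 4.29×10^8 J/(m²·K).
ΔQ = C ΔT = 4.29×10^8 × 2.001 = 8.58×10^8 J/m².

8.6×10^8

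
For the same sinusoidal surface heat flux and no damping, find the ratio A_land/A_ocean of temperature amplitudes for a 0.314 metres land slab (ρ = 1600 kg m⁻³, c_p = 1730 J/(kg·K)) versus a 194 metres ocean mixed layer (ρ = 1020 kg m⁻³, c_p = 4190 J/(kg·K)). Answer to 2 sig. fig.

C_ocean = 1020 × 4190 × 194 = 8.29×10^8 J/(m²·K).
C_land = 1600 × 1730 × 0.314 = 8.69×10^5 J/(m²·K).
Undamped amplitude ∝ 1/C, so A_land/A_ocean = C_ocean/C_land = 954.

950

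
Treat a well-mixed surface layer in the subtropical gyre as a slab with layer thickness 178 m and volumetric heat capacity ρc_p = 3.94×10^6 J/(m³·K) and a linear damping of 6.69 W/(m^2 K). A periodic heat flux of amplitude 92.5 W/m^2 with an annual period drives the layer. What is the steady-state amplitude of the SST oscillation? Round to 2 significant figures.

0.66 K

Areal heat capacity C = ρc_p × D = 3.94×10^6 × 178 = 7.01×10^8 J/(m²·K).
Angular frequency ω = 2π / T = 2π / 3.15×10^7 s = 1.99×10^-7 s⁻¹.
√((Cω)² + λ²) = √((140)² + 6.69²) = 140 W/(m²·K).
Amplitude A = F₀ / √((Cω)²+λ²) = 92.5 / 140 = 0.661 K.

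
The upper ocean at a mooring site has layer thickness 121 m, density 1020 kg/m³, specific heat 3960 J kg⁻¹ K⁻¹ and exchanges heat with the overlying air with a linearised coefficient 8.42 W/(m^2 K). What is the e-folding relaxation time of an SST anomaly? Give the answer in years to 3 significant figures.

1.84 years

Areal heat capacity C = ρ c_p D = 1020 × 3960 × 121 = 4.89×10^8 J/(m²·K).
Relaxation time τ = C / λ = 4.89×10^8 / 8.42 = 5.80×10^7 s.
In years: 5.80×10^7 s / (3.156×10^7 s/year) = 1.84 years.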